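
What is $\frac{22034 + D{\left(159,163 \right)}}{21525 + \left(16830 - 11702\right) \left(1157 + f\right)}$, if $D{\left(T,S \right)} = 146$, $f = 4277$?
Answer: $\frac{22180}{27887077} \approx 0.00079535$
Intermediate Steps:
$\frac{22034 + D{\left(159,163 \right)}}{21525 + \left(16830 - 11702\right) \left(1157 + f\right)} = \frac{22034 + 146}{21525 + \left(16830 - 11702\right) \left(1157 + 4277\right)} = \frac{22180}{21525 + 5128 \cdot 5434} = \frac{22180}{21525 + 27865552} = \frac{22180}{27887077}$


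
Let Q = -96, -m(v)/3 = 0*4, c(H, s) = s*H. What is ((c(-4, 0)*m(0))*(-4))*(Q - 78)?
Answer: 0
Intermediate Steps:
c(H, s) = H*s
m(v) = 0 (m(v) = -0*4 = -3*0 = 0)
((c(-4, 0)*m(0))*(-4))*(Q - 78) = ((-4*0*0)*(-4))*(-96 - 78) = ((0*0)*(-4))*(-174) = (0*(-4))*(-174) = 0*(-174) = 0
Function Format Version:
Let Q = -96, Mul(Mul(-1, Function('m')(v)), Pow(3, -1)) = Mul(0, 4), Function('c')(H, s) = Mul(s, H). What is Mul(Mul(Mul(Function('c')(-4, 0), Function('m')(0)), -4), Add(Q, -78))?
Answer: 0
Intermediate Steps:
Function('c')(H, s) = Mul(H, s)
Function('m')(v) = 0 (Function('m')(v) = Mul(-3, Mul(0, 4)) = Mul(-3, 0) = 0)
Mul(Mul(Mul(Function('c')(-4, 0), Function('m')(0)), -4), Add(Q, -78)) = Mul(Mul(Mul(Mul(-4, 0), 0), -4), Add(-96, -78)) = Mul(Mul(Mul(0, 0), -4), -174) = Mul(Mul(0, -4), -174) = Mul(0, -174) = 0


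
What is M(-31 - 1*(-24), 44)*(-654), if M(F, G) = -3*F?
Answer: -13734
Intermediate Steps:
M(-31 - 1*(-24), 44)*(-654) = -3*(-31 - 1*(-24))*(-654) = -3*(-31 + 24)*(-654) = -3*(-7)*(-654) = 21*(-654) = -13734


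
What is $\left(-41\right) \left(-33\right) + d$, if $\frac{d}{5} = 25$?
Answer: $1478$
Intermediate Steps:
$d = 125$ ($d = 5 \cdot 25 = 125$)
$\left(-41\right) \left(-33\right) + d = \left(-41\right) \left(-33\right) + 125 = 1353 + 125 = 1478$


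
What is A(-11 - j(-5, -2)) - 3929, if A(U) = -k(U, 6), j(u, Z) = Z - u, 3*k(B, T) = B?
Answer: -11773/3 ≈ -3924.3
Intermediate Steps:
k(B, T) = B/3
A(U) = -U/3
A(-11 - j(-5, -2)) - 3929 = -(-11 - (-2 - 1*(-5)))/3 - 3929 = -(-11 - (-2 + 5))/3 - 3929 = -(-11 - 1*3)/3 - 3929 = -(-11 - 3)/3 - 3929 = -1/3*(-14) - 3929 = 14/3 - 3929 = -11773/3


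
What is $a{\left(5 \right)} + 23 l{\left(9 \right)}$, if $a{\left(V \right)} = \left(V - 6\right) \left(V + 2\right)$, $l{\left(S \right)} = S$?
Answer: $200$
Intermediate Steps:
$a{\left(V \right)} = \left(-6 + V\right) \left(2 + V\right)$
$a{\left(5 \right)} + 23 l{\left(9 \right)} = \left(-12 + 5^{2} - 20\right) + 23 \cdot 9 = \left(-12 + 25 - 20\right) + 207 = -7 + 207 = 200$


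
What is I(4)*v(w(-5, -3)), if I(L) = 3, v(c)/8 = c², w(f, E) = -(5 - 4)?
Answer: 24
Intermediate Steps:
w(f, E) = -1 (w(f, E) = -1*1 = -1)
v(c) = 8*c²
I(4)*v(w(-5, -3)) = 3*(8*(-1)²) = 3*(8*1) = 3*8 = 24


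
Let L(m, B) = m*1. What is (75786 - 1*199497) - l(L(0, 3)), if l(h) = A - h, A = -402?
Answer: -123309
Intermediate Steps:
L(m, B) = m
l(h) = -402 - h
(75786 - 1*199497) - l(L(0, 3)) = (75786 - 1*199497) - (-402 - 1*0) = (75786 - 199497) - (-402 + 0) = -123711 - 1*(-402) = -123711 + 402 = -123309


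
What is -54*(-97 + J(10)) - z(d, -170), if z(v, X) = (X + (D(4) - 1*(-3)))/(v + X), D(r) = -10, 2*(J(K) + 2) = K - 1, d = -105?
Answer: 1403148/275 ≈ 5102.4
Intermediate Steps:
J(K) = -5/2 + K/2 (J(K) = -2 + (K - 1)/2 = -2 + (-1 + K)/2 = -2 + (-½ + K/2) = -5/2 + K/2)
z(v, X) = (-7 + X)/(X + v) (z(v, X) = (X + (-10 - 1*(-3)))/(v + X) = (X + (-10 + 3))/(X + v) = (X - 7)/(X + v) = (-7 + X)/(X + v))
-54*(-97 + J(10)) - z(d, -170) = -54*(-97 + (-5/2 + (½)*10)) - (-7 - 170)/(-170 - 105) = -54*(-97 + (-5/2 + 5)) - (-177)/(-275) = -54*(-97 + 5/2) - (-1)*(-177)/275 = -54*(-189/2) - 1*177/275 = 5103 - 177/275 = 1403148/275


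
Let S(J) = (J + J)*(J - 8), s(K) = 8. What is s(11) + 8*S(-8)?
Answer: 2056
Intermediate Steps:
S(J) = 2*J*(-8 + J) (S(J) = (2*J)*(-8 + J) = 2*J*(-8 + J))
s(11) + 8*S(-8) = 8 + 8*(2*(-8)*(-8 - 8)) = 8 + 8*(2*(-8)*(-16)) = 8 + 8*256 = 8 + 2048 = 2056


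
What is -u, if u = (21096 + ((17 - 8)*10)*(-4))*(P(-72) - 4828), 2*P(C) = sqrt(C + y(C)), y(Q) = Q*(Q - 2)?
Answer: 100113408 - 62208*sqrt(146) ≈ 9.9362e+7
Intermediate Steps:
y(Q) = Q*(-2 + Q)
P(C) = sqrt(C + C*(-2 + C))/2
u = -100113408 + 62208*sqrt(146) (u = (21096 + ((17 - 8)*10)*(-4))*(sqrt(-72*(-1 - 72))/2 - 4828) = (21096 + (9*10)*(-4))*(sqrt(-72*(-73))/2 - 4828) = (21096 + 90*(-4))*(sqrt(5256)/2 - 4828) = (21096 - 360)*((6*sqrt(146))/2 - 4828) = 20736*(3*sqrt(146) - 4828) = 20736*(-4828 + 3*sqrt(146)) = -100113408 + 62208*sqrt(146) ≈ -9.9362e+7)
-u = -(-100113408 + 62208*sqrt(146)) = 100113408 - 62208*sqrt(146)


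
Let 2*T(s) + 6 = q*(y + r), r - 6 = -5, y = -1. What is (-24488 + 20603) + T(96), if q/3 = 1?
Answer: -3888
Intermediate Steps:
r = 1 (r = 6 - 5 = 1)
q = 3 (q = 3*1 = 3)
T(s) = -3 (T(s) = -3 + (3*(-1 + 1))/2 = -3 + (3*0)/2 = -3 + (½)*0 = -3 + 0 = -3)
(-24488 + 20603) + T(96) = (-24488 + 20603) - 3 = -3885 - 3 = -3888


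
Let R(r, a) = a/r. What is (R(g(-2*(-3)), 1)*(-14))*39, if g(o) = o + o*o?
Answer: -13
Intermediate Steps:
g(o) = o + o²
(R(g(-2*(-3)), 1)*(-14))*39 = ((1/((-2*(-3))*(1 - 2*(-3))))*(-14))*39 = ((1/(6*(1 + 6)))*(-14))*39 = ((1/(6*7))*(-14))*39 = ((1/42)*(-14))*39 = -⅓*39 = -13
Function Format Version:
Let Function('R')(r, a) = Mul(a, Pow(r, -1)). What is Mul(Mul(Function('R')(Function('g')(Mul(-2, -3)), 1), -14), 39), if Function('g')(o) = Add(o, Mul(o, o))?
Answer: -13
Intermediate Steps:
Function('g')(o) = Add(o, Pow(o, 2))
Mul(Mul(Function('R')(Function('g')(Mul(-2, -3)), 1), -14), 39) = Mul(Mul(Mul(1, Pow(Mul(Mul(-2, -3), Add(1, Mul(-2, -3))), -1)), -14), 39) = Mul(Mul(Mul(1, Pow(Mul(6, Add(1, 6)), -1)), -14), 39) = Mul(Mul(Mul(1, Pow(Mul(6, 7), -1)), -14), 39) = Mul(Mul(Mul(1, Pow(42, -1)), -14), 39) = Mul(Mul(Mul(1, Rational(1, 42)), -14), 39) = Mul(Mul(Rational(1, 42), -14), 39) = Mul(Rational(-1, 3), 39) = -13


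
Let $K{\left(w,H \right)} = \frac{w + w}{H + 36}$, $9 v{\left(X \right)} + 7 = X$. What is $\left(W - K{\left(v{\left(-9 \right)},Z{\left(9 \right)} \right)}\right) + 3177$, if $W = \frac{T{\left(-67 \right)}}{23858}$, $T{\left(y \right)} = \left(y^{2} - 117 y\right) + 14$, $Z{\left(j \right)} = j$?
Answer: $\frac{15351746348}{4831245} \approx 3177.6$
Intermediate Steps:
$v{\left(X \right)} = - \frac{7}{9} + \frac{X}{9}$
$K{\left(w,H \right)} = \frac{2 w}{36 + H}$
$T{\left(y \right)} = 14 + y^{2} - 117 y$
$W = \frac{6171}{11929}$ ($W = \frac{14 + \left(-67\right)^{2} - -7839}{23858} = \left(14 + 4489 + 7839\right) \frac{1}{23858} = 12342 \cdot \frac{1}{23858} = \frac{6171}{11929} \approx 0.51731$)
$\left(W - K{\left(v{\left(-9 \right)},Z{\left(9 \right)} \right)}\right) + 3177 = \left(\frac{6171}{11929} - \frac{2 \left(- \frac{7}{9} + \frac{1}{9} \left(-9\right)\right)}{36 + 9}\right) + 3177 = \left(\frac{6171}{11929} - \frac{2 \left(- \frac{7}{9} - 1\right)}{45}\right) + 3177 = \left(\frac{6171}{11929} - 2 \left(- \frac{16}{9}\right) \frac{1}{45}\right) + 3177 = \left(\frac{6171}{11929} - - \frac{32}{405}\right) + 3177 = \left(\frac{6171}{11929} + \frac{32}{405}\right) + 3177 = \frac{2880983}{4831245} + 3177 = \frac{15351746348}{4831245}$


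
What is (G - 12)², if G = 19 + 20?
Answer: 729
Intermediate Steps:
G = 39
(G - 12)² = (39 - 12)² = 27² = 729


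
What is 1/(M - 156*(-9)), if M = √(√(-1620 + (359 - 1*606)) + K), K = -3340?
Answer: 1/(1404 + √(-3340 + I*√1867)) ≈ 0.00071086 - 2.9254e-5*I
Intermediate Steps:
M = √(-3340 + I*√1867) (M = √(√(-1620 + (359 - 1*606)) - 3340) = √(√(-1620 + (359 - 606)) - 3340) = √(√(-1620 - 247) - 3340) = √(√(-1867) - 3340) = √(I*√1867 - 3340) = √(-3340 + I*√1867) ≈ 0.3738 + 57.794*I)
1/(M - 156*(-9)) = 1/(√(-3340 + I*√1867) - 156*(-9)) = 1/(√(-3340 + I*√1867) + 1404) = 1/(1404 + √(-3340 + I*√1867))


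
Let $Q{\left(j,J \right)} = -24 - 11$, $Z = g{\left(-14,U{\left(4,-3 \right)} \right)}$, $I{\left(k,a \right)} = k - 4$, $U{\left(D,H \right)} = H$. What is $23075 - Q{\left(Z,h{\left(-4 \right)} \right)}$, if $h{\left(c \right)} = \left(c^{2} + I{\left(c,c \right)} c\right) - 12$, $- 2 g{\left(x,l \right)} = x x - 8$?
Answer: $23110$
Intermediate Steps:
$g{\left(x,l \right)} = 4 - \frac{x^{2}}{2}$ ($g{\left(x,l \right)} = - \frac{x x - 8}{2} = - \frac{x^{2} - 8}{2} = - \frac{-8 + x^{2}}{2} = 4 - \frac{x^{2}}{2}$)
$I{\left(k,a \right)} = -4 + k$
$h{\left(c \right)} = -12 + c^{2} + c \left(-4 + c\right)$ ($h{\left(c \right)} = \left(c^{2} + \left(-4 + c\right) c\right) - 12 = \left(c^{2} + c \left(-4 + c\right)\right) - 12 = -12 + c^{2} + c \left(-4 + c\right)$)
$Z = -94$ ($Z = 4 - \frac{\left(-14\right)^{2}}{2} = 4 - 98 = -94$)
$Q{\left(j,J \right)} = -35$
$23075 - Q{\left(Z,h{\left(-4 \right)} \right)} = 23075 - -35 = 23075 + 35 = 23110$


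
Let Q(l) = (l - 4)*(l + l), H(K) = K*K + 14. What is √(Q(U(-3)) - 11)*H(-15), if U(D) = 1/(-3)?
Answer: 239*I*√73/3 ≈ 680.67*I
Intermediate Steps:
U(D) = -⅓
H(K) = 14 + K² (H(K) = K² + 14 = 14 + K²)
Q(l) = 2*l*(-4 + l) (Q(l) = (-4 + l)*(2*l) = 2*l*(-4 + l))
√(Q(U(-3)) - 11)*H(-15) = √(2*(-⅓)*(-4 - ⅓) - 11)*(14 + (-15)²) = √(2*(-⅓)*(-13/3) - 11)*(14 + 225) = √(26/9 - 11)*239 = √(-73/9)*239 = (I*√73/3)*239 = 239*I*√73/3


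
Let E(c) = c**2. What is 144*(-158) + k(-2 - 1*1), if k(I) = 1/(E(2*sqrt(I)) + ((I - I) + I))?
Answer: -341281/15 ≈ -22752.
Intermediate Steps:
k(I) = 1/(5*I) (k(I) = 1/((2*sqrt(I))**2 + ((I - I) + I)) = 1/(4*I + (0 + I)) = 1/(4*I + I) = 1/(5*I))
144*(-158) + k(-2 - 1*1) = 144*(-158) + 1/(5*(-2 - 1*1)) = -22752 + 1/(5*(-2 - 1)) = -22752 + (1/5)/(-3) = -22752 + (1/5)*(-1/3) = -22752 - 1/15 = -341281/15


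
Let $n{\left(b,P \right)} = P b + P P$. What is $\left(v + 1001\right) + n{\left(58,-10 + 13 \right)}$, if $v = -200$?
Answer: $984$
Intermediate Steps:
$n{\left(b,P \right)} = P^{2} + P b$ ($n{\left(b,P \right)} = P b + P^{2} = P^{2} + P b$)
$\left(v + 1001\right) + n{\left(58,-10 + 13 \right)} = \left(-200 + 1001\right) + \left(-10 + 13\right) \left(\left(-10 + 13\right) + 58\right) = 801 + 3 \left(3 + 58\right) = 801 + 3 \cdot 61 = 801 + 183 = 984$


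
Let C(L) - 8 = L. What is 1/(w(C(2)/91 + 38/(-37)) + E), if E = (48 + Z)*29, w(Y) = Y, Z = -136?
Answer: -3367/8595672 ≈ -0.00039171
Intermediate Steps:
C(L) = 8 + L
E = -2552 (E = (48 - 136)*29 = -88*29 = -2552)
1/(w(C(2)/91 + 38/(-37)) + E) = 1/(((8 + 2)/91 + 38/(-37)) - 2552) = 1/((10*(1/91) + 38*(-1/37)) - 2552) = 1/((10/91 - 38/37) - 2552) = 1/(-3088/3367 - 2552) = 1/(-8595672/3367) = -3367/8595672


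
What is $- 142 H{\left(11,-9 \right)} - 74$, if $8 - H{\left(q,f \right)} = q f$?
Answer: $-15268$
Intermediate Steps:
$H{\left(q,f \right)} = 8 - f q$ ($H{\left(q,f \right)} = 8 - q f = 8 - f q$)
$- 142 H{\left(11,-9 \right)} - 74 = - 142 \left(8 - \left(-9\right) 11\right) - 74 = - 142 \left(8 + 99\right) - 74 = \left(-142\right) 107 - 74 = -15194 - 74 = -15268$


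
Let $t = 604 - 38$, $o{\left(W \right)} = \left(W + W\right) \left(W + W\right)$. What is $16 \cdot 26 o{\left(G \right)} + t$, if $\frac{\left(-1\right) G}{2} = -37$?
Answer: $9112630$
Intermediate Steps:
$G = 74$ ($G = \left(-2\right) \left(-37\right) = 74$)
$o{\left(W \right)} = 4 W^{2}$ ($o{\left(W \right)} = 2 W 2 W = 4 W^{2}$)
$t = 566$ ($t = 604 - 38 = 566$)
$16 \cdot 26 o{\left(G \right)} + t = 16 \cdot 26 \cdot 4 \cdot 74^{2} + 566 = 416 \cdot 4 \cdot 5476 + 566 = 416 \cdot 21904 + 566 = 9112064 + 566 = 9112630$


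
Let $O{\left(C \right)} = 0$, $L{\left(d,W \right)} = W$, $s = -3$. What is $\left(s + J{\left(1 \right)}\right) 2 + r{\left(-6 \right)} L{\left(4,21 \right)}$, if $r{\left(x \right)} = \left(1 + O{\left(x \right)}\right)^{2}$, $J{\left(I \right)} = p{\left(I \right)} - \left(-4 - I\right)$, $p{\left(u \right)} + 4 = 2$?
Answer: $21$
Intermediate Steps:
$p{\left(u \right)} = -2$ ($p{\left(u \right)} = -4 + 2 = -2$)
$J{\left(I \right)} = 2 + I$ ($J{\left(I \right)} = -2 - \left(-4 - I\right) = -2 + \left(4 + I\right) = 2 + I$)
$r{\left(x \right)} = 1$ ($r{\left(x \right)} = \left(1 + 0\right)^{2} = 1^{2} = 1$)
$\left(s + J{\left(1 \right)}\right) 2 + r{\left(-6 \right)} L{\left(4,21 \right)} = \left(-3 + \left(2 + 1\right)\right) 2 + 1 \cdot 21 = \left(-3 + 3\right) 2 + 21 = 0 \cdot 2 + 21 = 0 + 21 = 21$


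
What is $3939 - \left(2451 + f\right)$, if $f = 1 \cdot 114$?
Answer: $1374$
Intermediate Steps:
$f = 114$
$3939 - \left(2451 + f\right) = 3939 - \left(2451 + 114\right) = 3939 - 2565 = 1374$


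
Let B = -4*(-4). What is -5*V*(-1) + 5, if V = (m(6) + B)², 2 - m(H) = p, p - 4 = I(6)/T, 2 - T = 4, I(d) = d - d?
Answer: 985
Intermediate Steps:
I(d) = 0
T = -2 (T = 2 - 1*4 = 2 - 4 = -2)
B = 16
p = 4 (p = 4 + 0/(-2) = 4 + 0*(-½) = 4 + 0 = 4)
m(H) = -2 (m(H) = 2 - 1*4 = 2 - 4 = -2)
V = 196 (V = (-2 + 16)² = 14² = 196)
-5*V*(-1) + 5 = -5*196*(-1) + 5 = -980*(-1) + 5 = 980 + 5 = 985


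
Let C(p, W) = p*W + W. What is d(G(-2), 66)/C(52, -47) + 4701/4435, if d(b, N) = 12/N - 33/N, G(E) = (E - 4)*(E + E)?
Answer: 257655247/243046870 ≈ 1.0601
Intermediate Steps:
G(E) = 2*E*(-4 + E) (G(E) = (-4 + E)*(2*E) = 2*E*(-4 + E))
d(b, N) = -21/N
C(p, W) = W + W*p (C(p, W) = W*p + W = W + W*p)
d(G(-2), 66)/C(52, -47) + 4701/4435 = (-21/66)/((-47*(1 + 52))) + 4701/4435 = (-21*1/66)/((-47*53)) + 4701*(1/4435) = -7/22/(-2491) + 4701/4435 = -7/22*(-1/2491) + 4701/4435 = 7/54802 + 4701/4435 = 257655247/243046870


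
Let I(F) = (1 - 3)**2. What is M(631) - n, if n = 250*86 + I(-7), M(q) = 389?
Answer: -21115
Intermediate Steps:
I(F) = 4 (I(F) = (-2)**2 = 4)
n = 21504 (n = 250*86 + 4 = 21500 + 4 = 21504)
M(631) - n = 389 - 1*21504 = 389 - 21504 = -21115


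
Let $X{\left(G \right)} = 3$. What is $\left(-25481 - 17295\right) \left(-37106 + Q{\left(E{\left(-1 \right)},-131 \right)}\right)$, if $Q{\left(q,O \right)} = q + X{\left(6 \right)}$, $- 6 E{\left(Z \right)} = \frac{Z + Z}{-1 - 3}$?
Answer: $\frac{4761364478}{3} \approx 1.5871 \cdot 10^{9}$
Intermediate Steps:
$E{\left(Z \right)} = \frac{Z}{12}$ ($E{\left(Z \right)} = - \frac{\left(Z + Z\right) \frac{1}{-1 - 3}}{6} = - \frac{2 Z \frac{1}{-4}}{6} = - \frac{2 Z \left(- \frac{1}{4}\right)}{6} = - \frac{\left(- \frac{1}{2}\right) Z}{6} = \frac{Z}{12}$)
$Q{\left(q,O \right)} = 3 + q$ ($Q{\left(q,O \right)} = q + 3 = 3 + q$)
$\left(-25481 - 17295\right) \left(-37106 + Q{\left(E{\left(-1 \right)},-131 \right)}\right) = \left(-25481 - 17295\right) \left(-37106 + \left(3 + \frac{1}{12} \left(-1\right)\right)\right) = - 42776 \left(-37106 + \left(3 - \frac{1}{12}\right)\right) = - 42776 \left(-37106 + \frac{35}{12}\right) = \left(-42776\right) \left(- \frac{445237}{12}\right) = \frac{4761364478}{3}$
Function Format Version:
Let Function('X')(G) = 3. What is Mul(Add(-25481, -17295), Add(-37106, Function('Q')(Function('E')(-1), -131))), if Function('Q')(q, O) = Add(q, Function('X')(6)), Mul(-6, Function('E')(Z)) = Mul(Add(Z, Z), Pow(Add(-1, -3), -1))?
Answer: Rational(4761364478, 3) ≈ 1.5871e+9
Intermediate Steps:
Function('E')(Z) = Mul(Rational(1, 12), Z) (Function('E')(Z) = Mul(Rational(-1, 6), Mul(Add(Z, Z), Pow(Add(-1, -3), -1))) = Mul(Rational(-1, 6), Mul(Mul(2, Z), Pow(-4, -1))) = Mul(Rational(-1, 6), Mul(Mul(2, Z), Rational(-1, 4))) = Mul(Rational(-1, 6), Mul(Rational(-1, 2), Z)) = Mul(Rational(1, 12), Z))
Function('Q')(q, O) = Add(3, q) (Function('Q')(q, O) = Add(q, 3) = Add(3, q))
Mul(Add(-25481, -17295), Add(-37106, Function('Q')(Function('E')(-1), -131))) = Mul(Add(-25481, -17295), Add(-37106, Add(3, Mul(Rational(1, 12), -1)))) = Mul(-42776, Add(-37106, Add(3, Rational(-1, 12)))) = Mul(-42776, Add(-37106, Rational(35, 12))) = Mul(-42776, Rational(-445237, 12)) = Rational(4761364478, 3)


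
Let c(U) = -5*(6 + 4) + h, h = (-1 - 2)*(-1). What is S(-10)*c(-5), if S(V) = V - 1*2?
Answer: 564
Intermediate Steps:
h = 3 (h = -3*(-1) = 3)
S(V) = -2 + V (S(V) = V - 2 = -2 + V)
c(U) = -47 (c(U) = -5*(6 + 4) + 3 = -5*10 + 3 = -50 + 3 = -47)
S(-10)*c(-5) = (-2 - 10)*(-47) = -12*(-47) = 564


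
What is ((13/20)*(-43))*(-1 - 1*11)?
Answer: 1677/5 ≈ 335.40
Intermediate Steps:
((13/20)*(-43))*(-1 - 1*11) = ((13*(1/20))*(-43))*(-1 - 11) = ((13/20)*(-43))*(-12) = -559/20*(-12) = 1677/5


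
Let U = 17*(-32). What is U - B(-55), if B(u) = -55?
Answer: -489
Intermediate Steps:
U = -544
U - B(-55) = -544 - 1*(-55) = -544 + 55 = -489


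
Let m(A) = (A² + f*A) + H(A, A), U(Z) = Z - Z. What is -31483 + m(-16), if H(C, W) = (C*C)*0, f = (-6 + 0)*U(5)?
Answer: -31227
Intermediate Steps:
U(Z) = 0
f = 0 (f = (-6 + 0)*0 = -6*0 = 0)
H(C, W) = 0 (H(C, W) = C²*0 = 0)
m(A) = A² (m(A) = (A² + 0*A) + 0 = (A² + 0) + 0 = A² + 0 = A²)
-31483 + m(-16) = -31483 + (-16)² = -31483 + 256 = -31227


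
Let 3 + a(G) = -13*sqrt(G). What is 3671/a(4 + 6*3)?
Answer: 11013/3709 - 47723*sqrt(22)/3709 ≈ -57.381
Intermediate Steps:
a(G) = -3 - 13*sqrt(G)
3671/a(4 + 6*3) = 3671/(-3 - 13*sqrt(4 + 6*3)) = 3671/(-3 - 13*sqrt(4 + 18)) = 3671/(-3 - 13*sqrt(22))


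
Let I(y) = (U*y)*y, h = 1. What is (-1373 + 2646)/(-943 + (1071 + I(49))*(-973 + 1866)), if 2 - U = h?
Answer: 1273/3099553 ≈ 0.00041070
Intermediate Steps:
U = 1 (U = 2 - 1*1 = 2 - 1 = 1)
I(y) = y² (I(y) = (1*y)*y = y*y = y²)
(-1373 + 2646)/(-943 + (1071 + I(49))*(-973 + 1866)) = (-1373 + 2646)/(-943 + (1071 + 49²)*(-973 + 1866)) = 1273/(-943 + (1071 + 2401)*893) = 1273/(-943 + 3472*893) = 1273/(-943 + 3100496) = 1273/3099553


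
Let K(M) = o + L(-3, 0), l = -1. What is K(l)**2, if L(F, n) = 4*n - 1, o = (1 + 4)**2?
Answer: 576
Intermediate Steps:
o = 25 (o = 5**2 = 25)
L(F, n) = -1 + 4*n
K(M) = 24 (K(M) = 25 + (-1 + 4*0) = 25 + (-1 + 0) = 25 - 1 = 24)
K(l)**2 = 24**2 = 576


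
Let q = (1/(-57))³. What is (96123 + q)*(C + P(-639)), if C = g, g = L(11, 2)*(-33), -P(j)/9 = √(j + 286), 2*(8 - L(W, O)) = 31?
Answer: 489535935295/20577 - 17801306738*I*√353/20577 ≈ 2.379e+7 - 1.6254e+7*I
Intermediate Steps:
L(W, O) = -15/2 (L(W, O) = 8 - ½*31 = 8 - 31/2 = -15/2)
P(j) = -9*√(286 + j) (P(j) = -9*√(j + 286) = -9*√(286 + j))
g = 495/2 (g = -15/2*(-33) = 495/2 ≈ 247.50)
C = 495/2 ≈ 247.50
q = -1/185193 (q = (-1/57)³ = -1/185193 ≈ -5.3998e-6)
(96123 + q)*(C + P(-639)) = (96123 - 1/185193)*(495/2 - 9*√(286 - 639)) = 17801306738*(495/2 - 9*I*√353)/185193 = 489535935295/20577 - 17801306738*I*√353/20577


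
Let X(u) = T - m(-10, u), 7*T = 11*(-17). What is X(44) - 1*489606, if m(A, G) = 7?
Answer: -3427478/7 ≈ -4.8964e+5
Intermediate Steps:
T = -187/7 (T = (11*(-17))/7 = (⅐)*(-187) = -187/7 ≈ -26.714)
X(u) = -236/7 (X(u) = -187/7 - 1*7 = -187/7 - 7 = -236/7)
X(44) - 1*489606 = -236/7 - 1*489606 = -236/7 - 489606 = -3427478/7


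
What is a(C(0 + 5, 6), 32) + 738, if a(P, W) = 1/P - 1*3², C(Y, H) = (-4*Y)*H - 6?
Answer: 91853/126 ≈ 728.99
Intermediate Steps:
C(Y, H) = -6 - 4*H*Y (C(Y, H) = -4*H*Y - 6 = -6 - 4*H*Y)
a(P, W) = -9 + 1/P (a(P, W) = 1/P - 1*9 = 1/P - 9 = -9 + 1/P)
a(C(0 + 5, 6), 32) + 738 = (-9 + 1/(-6 - 4*6*(0 + 5))) + 738 = (-9 + 1/(-6 - 4*6*5)) + 738 = (-9 + 1/(-6 - 120)) + 738 = (-9 + 1/(-126)) + 738 = (-9 - 1/126) + 738 = -1135/126 + 738 = 91853/126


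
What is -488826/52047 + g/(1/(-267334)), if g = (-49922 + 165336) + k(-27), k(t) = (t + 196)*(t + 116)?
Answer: -201682454511824/5783 ≈ -3.4875e+10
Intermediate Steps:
k(t) = (116 + t)*(196 + t) (k(t) = (196 + t)*(116 + t) = (116 + t)*(196 + t))
g = 130455 (g = (-49922 + 165336) + (22736 + (-27)² + 312*(-27)) = 115414 + (22736 + 729 - 8424) = 115414 + 15041 = 130455)
-488826/52047 + g/(1/(-267334)) = -488826/52047 + 130455/(1/(-267334)) = -488826*1/52047 + 130455/(-1/267334) = -54314/5783 + 130455*(-267334) = -54314/5783 - 34875056970 = -201682454511824/5783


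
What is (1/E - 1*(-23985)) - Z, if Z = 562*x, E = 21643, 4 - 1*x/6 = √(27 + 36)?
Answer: 227186572/21643 + 10116*√7 ≈ 37261.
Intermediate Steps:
x = 24 - 18*√7 (x = 24 - 6*√(27 + 36) = 24 - 18*√7 ≈ -23.624)
Z = 13488 - 10116*√7 (Z = 562*(24 - 18*√7) = 13488 - 10116*√7 ≈ -13276.)
(1/E - 1*(-23985)) - Z = (1/21643 - 1*(-23985)) - (13488 - 10116*√7) = (1/21643 + 23985) + (-13488 + 10116*√7) = 519107356/21643 + (-13488 + 10116*√7) = 227186572/21643 + 10116*√7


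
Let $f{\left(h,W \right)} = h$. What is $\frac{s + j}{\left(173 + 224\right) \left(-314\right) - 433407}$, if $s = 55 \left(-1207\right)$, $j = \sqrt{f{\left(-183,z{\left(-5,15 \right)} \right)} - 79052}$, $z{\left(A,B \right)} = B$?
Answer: $\frac{13277}{111613} - \frac{i \sqrt{79235}}{558065} \approx 0.11896 - 0.0005044 i$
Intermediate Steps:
$j = i \sqrt{79235}$ ($j = \sqrt{-183 - 79052} = \sqrt{-79235} = i \sqrt{79235} \approx 281.49 i$)
$s = -66385$
$\frac{s + j}{\left(173 + 224\right) \left(-314\right) - 433407} = \frac{-66385 + i \sqrt{79235}}{\left(173 + 224\right) \left(-314\right) - 433407} = \frac{-66385 + i \sqrt{79235}}{397 \left(-314\right) - 433407} = \frac{-66385 + i \sqrt{79235}}{-124658 - 433407} = \frac{-66385 + i \sqrt{79235}}{-558065} = \left(-66385 + i \sqrt{79235}\right) \left(- \frac{1}{558065}\right) = \frac{13277}{111613} - \frac{i \sqrt{79235}}{558065}$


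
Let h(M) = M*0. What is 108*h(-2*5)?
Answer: 0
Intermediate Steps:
h(M) = 0
108*h(-2*5) = 108*0 = 0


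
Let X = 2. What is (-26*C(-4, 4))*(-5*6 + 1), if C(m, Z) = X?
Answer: 1508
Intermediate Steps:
C(m, Z) = 2
(-26*C(-4, 4))*(-5*6 + 1) = (-26*2)*(-5*6 + 1) = -52*(-30 + 1) = -52*(-29) = 1508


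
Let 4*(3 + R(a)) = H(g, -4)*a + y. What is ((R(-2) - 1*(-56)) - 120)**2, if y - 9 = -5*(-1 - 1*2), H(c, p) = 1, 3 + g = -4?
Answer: 15129/4 ≈ 3782.3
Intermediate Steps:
g = -7 (g = -3 - 4 = -7)
y = 24 (y = 9 - 5*(-1 - 1*2) = 9 - 5*(-1 - 2) = 9 - 5*(-3) = 9 + 15 = 24)
R(a) = 3 + a/4 (R(a) = -3 + (1*a + 24)/4 = -3 + (a + 24)/4 = -3 + (24 + a)/4 = -3 + (6 + a/4) = 3 + a/4)
((R(-2) - 1*(-56)) - 120)**2 = (((3 + (1/4)*(-2)) - 1*(-56)) - 120)**2 = (((3 - 1/2) + 56) - 120)**2 = ((5/2 + 56) - 120)**2 = (117/2 - 120)**2 = (-123/2)**2 = 15129/4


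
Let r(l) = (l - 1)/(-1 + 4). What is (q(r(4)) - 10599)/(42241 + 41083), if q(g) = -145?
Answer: -2686/20831 ≈ -0.12894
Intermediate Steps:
r(l) = -1/3 + l/3 (r(l) = (-1 + l)/3 = (-1 + l)*(1/3) = -1/3 + l/3)
(q(r(4)) - 10599)/(42241 + 41083) = (-145 - 10599)/(42241 + 41083) = -10744/83324 = -10744*1/83324 = -2686/20831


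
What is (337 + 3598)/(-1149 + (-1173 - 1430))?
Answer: -3935/3752 ≈ -1.0488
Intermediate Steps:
(337 + 3598)/(-1149 + (-1173 - 1430)) = 3935/(-1149 - 2603) = 3935/(-3752) = 3935*(-1/3752) = -3935/3752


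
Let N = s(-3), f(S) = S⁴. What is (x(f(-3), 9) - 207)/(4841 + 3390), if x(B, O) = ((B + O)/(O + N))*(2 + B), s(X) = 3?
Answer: 831/16462 ≈ 0.050480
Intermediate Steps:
N = 3
x(B, O) = (2 + B)*(B + O)/(3 + O) (x(B, O) = ((B + O)/(O + 3))*(2 + B) = ((B + O)/(3 + O))*(2 + B) = (2 + B)*(B + O)/(3 + O))
(x(f(-3), 9) - 207)/(4841 + 3390) = ((((-3)⁴)² + 2*(-3)⁴ + 2*9 + (-3)⁴*9)/(3 + 9) - 207)/(4841 + 3390) = ((81² + 2*81 + 18 + 81*9)/12 - 207)/8231 = ((6561 + 162 + 18 + 729)/12 - 207)*(1/8231) = ((1/12)*7470 - 207)*(1/8231) = (1245/2 - 207)*(1/8231) = (831/2)*(1/8231) = 831/16462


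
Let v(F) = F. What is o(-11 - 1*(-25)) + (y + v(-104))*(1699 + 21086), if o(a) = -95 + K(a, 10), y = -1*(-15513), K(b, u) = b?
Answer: 351093984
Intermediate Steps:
y = 15513
o(a) = -95 + a
o(-11 - 1*(-25)) + (y + v(-104))*(1699 + 21086) = (-95 + (-11 - 1*(-25))) + (15513 - 104)*(1699 + 21086) = (-95 + (-11 + 25)) + 15409*22785 = (-95 + 14) + 351094065 = -81 + 351094065 = 351093984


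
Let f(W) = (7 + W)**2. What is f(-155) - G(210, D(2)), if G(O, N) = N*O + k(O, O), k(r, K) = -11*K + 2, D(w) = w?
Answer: 23792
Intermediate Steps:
k(r, K) = 2 - 11*K
G(O, N) = 2 - 11*O + N*O (G(O, N) = N*O + (2 - 11*O) = 2 - 11*O + N*O)
f(-155) - G(210, D(2)) = (7 - 155)**2 - (2 - 11*210 + 2*210) = (-148)**2 - (2 - 2310 + 420) = 21904 - 1*(-1888) = 21904 + 1888 = 23792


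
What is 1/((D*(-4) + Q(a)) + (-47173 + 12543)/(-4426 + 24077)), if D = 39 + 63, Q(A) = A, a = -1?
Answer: -19651/8071889 ≈ -0.0024345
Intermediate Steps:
D = 102
1/((D*(-4) + Q(a)) + (-47173 + 12543)/(-4426 + 24077)) = 1/((102*(-4) - 1) + (-47173 + 12543)/(-4426 + 24077)) = 1/((-408 - 1) - 34630/19651) = 1/(-409 - 34630*1/19651) = 1/(-409 - 34630/19651) = 1/(-8071889/19651) = -19651/8071889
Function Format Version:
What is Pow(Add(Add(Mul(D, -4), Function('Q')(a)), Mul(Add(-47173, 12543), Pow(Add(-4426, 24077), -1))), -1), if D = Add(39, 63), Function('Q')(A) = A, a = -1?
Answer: Rational(-19651, 8071889) ≈ -0.0024345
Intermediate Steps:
D = 102
Pow(Add(Add(Mul(D, -4), Function('Q')(a)), Mul(Add(-47173, 12543), Pow(Add(-4426, 24077), -1))), -1) = Pow(Add(Add(Mul(102, -4), -1), Mul(Add(-47173, 12543), Pow(Add(-4426, 24077), -1))), -1) = Pow(Add(Add(-408, -1), Mul(-34630, Pow(19651, -1))), -1) = Pow(Add(-409, Mul(-34630, Rational(1, 19651))), -1) = Pow(Add(-409, Rational(-34630, 19651)), -1) = Pow(Rational(-8071889, 19651), -1) = Rational(-19651, 8071889)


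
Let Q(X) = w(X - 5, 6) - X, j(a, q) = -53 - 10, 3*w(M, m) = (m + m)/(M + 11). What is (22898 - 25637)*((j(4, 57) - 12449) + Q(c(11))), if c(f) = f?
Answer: 583097493/17 ≈ 3.4300e+7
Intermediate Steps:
w(M, m) = 2*m/(3*(11 + M)) (w(M, m) = ((m + m)/(M + 11))/3 = ((2*m)/(11 + M))/3 = (2*m/(11 + M))/3 = 2*m/(3*(11 + M)))
j(a, q) = -63
Q(X) = -X + 4/(6 + X) (Q(X) = (2/3)*6/(11 + (X - 5)) - X = (2/3)*6/(11 + (-5 + X)) - X = (2/3)*6/(6 + X) - X = 4/(6 + X) - X = -X + 4/(6 + X))
(22898 - 25637)*((j(4, 57) - 12449) + Q(c(11))) = (22898 - 25637)*((-63 - 12449) + (4 - 1*11*(6 + 11))/(6 + 11)) = -2739*(-12512 + (4 - 1*11*17)/17) = -2739*(-12512 + (4 - 187)/17) = -2739*(-12512 + (1/17)*(-183)) = -2739*(-12512 - 183/17) = -2739*(-212887/17) = 583097493/17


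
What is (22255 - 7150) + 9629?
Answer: 24734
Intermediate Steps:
(22255 - 7150) + 9629 = 15105 + 9629 = 24734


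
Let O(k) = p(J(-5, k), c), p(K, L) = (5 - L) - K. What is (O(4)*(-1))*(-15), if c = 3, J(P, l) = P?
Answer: 105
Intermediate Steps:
p(K, L) = 5 - K - L
O(k) = 7 (O(k) = 5 - 1*(-5) - 1*3 = 5 + 5 - 3 = 7)
(O(4)*(-1))*(-15) = (7*(-1))*(-15) = -7*(-15) = 105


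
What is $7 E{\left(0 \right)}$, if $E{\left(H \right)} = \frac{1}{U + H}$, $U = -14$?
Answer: $- \frac{1}{2} \approx -0.5$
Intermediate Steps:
$E{\left(H \right)} = \frac{1}{-14 + H}$
$7 E{\left(0 \right)} = \frac{7}{-14 + 0} = \frac{7}{-14} = 7 \left(- \frac{1}{14}\right) = - \frac{1}{2}$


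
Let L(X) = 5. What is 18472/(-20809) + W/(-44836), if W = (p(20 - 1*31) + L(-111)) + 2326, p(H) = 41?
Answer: -219392385/233248081 ≈ -0.94060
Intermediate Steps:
W = 2372 (W = (41 + 5) + 2326 = 46 + 2326 = 2372)
18472/(-20809) + W/(-44836) = 18472/(-20809) + 2372/(-44836) = 18472*(-1/20809) + 2372*(-1/44836) = -18472/20809 - 593/11209 = -219392385/233248081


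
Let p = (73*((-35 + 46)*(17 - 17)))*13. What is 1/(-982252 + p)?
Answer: -1/982252 ≈ -1.0181e-6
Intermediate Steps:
p = 0 (p = (73*(11*0))*13 = (73*0)*13 = 0*13 = 0)
1/(-982252 + p) = 1/(-982252 + 0) = 1/(-982252) = -1/982252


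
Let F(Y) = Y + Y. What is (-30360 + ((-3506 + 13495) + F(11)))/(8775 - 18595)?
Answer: 20349/9820 ≈ 2.0722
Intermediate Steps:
F(Y) = 2*Y
(-30360 + ((-3506 + 13495) + F(11)))/(8775 - 18595) = (-30360 + ((-3506 + 13495) + 2*11))/(8775 - 18595) = (-30360 + (9989 + 22))/(-9820) = (-30360 + 10011)*(-1/9820) = -20349*(-1/9820) = 20349/9820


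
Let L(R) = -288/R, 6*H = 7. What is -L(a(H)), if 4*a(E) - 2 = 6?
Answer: 144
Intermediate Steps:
H = 7/6 (H = (1/6)*7 = 7/6 ≈ 1.1667)
a(E) = 2 (a(E) = 1/2 + (1/4)*6 = 1/2 + 3/2 = 2)
-L(a(H)) = -(-288)/2 = -1*(-144) = 144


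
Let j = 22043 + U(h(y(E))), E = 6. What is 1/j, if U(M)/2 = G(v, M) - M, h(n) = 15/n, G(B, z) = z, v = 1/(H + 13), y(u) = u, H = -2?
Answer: 1/22043 ≈ 4.5366e-5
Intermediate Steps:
v = 1/11 (v = 1/(-2 + 13) = 1/11 ≈ 0.090909)
U(M) = 0 (U(M) = 2*(M - M) = 2*0 = 0)
j = 22043 (j = 22043 + 0 = 22043)
1/j = 1/22043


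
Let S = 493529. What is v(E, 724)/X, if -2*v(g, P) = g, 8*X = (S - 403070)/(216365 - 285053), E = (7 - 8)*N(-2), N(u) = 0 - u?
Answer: -61056/10051 ≈ -6.0746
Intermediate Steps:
N(u) = -u
E = -2 (E = (7 - 8)*(-1*(-2)) = -1*2 = -2)
X = -10051/61056 (X = ((493529 - 403070)/(216365 - 285053))/8 = (90459/(-68688))/8 = (90459*(-1/68688))/8 = (1/8)*(-10051/7632) = -10051/61056 ≈ -0.16462)
v(g, P) = -g/2
v(E, 724)/X = (-1/2*(-2))/(-10051/61056) = 1*(-61056/10051) = -61056/10051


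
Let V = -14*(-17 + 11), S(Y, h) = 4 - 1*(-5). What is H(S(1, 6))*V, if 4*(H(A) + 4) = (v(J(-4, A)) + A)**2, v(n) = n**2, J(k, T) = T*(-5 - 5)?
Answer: 1380873165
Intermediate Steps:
S(Y, h) = 9 (S(Y, h) = 4 + 5 = 9)
J(k, T) = -10*T (J(k, T) = T*(-10) = -10*T)
H(A) = -4 + (A + 100*A**2)**2/4 (H(A) = -4 + ((-10*A)**2 + A)**2/4 = -4 + (100*A**2 + A)**2/4 = -4 + (A + 100*A**2)**2/4)
V = 84 (V = -14*(-6) = 84)
H(S(1, 6))*V = (-4 + (1/4)*9**2*(1 + 100*9)**2)*84 = (-4 + (1/4)*81*(1 + 900)**2)*84 = (-4 + (1/4)*81*901**2)*84 = (-4 + (1/4)*81*811801)*84 = (-4 + 65755881/4)*84 = (65755865/4)*84 = 1380873165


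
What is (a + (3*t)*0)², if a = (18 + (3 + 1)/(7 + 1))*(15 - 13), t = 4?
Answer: 1369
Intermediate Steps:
a = 37 (a = (18 + 4/8)*2 = (18 + 4*(⅛))*2 = (18 + ½)*2 = (37/2)*2 = 37)
(a + (3*t)*0)² = (37 + (3*4)*0)² = (37 + 12*0)² = (37 + 0)² = 37² = 1369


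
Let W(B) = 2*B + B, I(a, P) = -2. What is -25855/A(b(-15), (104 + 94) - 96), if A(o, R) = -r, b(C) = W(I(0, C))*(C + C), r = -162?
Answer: -25855/162 ≈ -159.60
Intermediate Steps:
W(B) = 3*B
b(C) = -12*C (b(C) = (3*(-2))*(C + C) = -12*C)
A(o, R) = 162 (A(o, R) = -1*(-162) = 162)
-25855/A(b(-15), (104 + 94) - 96) = -25855/162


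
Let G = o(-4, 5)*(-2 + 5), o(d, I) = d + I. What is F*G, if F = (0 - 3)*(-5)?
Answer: 45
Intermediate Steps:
o(d, I) = I + d
F = 15 (F = -3*(-5) = 15)
G = 3 (G = (5 - 4)*(-2 + 5) = 1*3 = 3)
F*G = 15*3 = 45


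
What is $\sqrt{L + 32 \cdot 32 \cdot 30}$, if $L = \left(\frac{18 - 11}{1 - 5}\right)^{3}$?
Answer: $\frac{\sqrt{1965737}}{8} \approx 175.26$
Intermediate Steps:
$L = - \frac{343}{64}$ ($L = \left(\frac{7}{-4}\right)^{3} = \left(7 \left(- \frac{1}{4}\right)\right)^{3} = \left(- \frac{7}{4}\right)^{3} = - \frac{343}{64} \approx -5.3594$)
$\sqrt{L + 32 \cdot 32 \cdot 30} = \sqrt{- \frac{343}{64} + 32 \cdot 32 \cdot 30} = \sqrt{- \frac{343}{64} + 1024 \cdot 30} = \sqrt{- \frac{343}{64} + 30720} = \sqrt{\frac{1965737}{64}} = \frac{\sqrt{1965737}}{8}$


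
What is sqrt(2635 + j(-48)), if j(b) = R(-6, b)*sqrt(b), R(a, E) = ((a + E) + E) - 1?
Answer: sqrt(2635 - 412*I*sqrt(3)) ≈ 51.792 - 6.8891*I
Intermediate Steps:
R(a, E) = -1 + a + 2*E (R(a, E) = ((E + a) + E) - 1 = (a + 2*E) - 1 = -1 + a + 2*E)
j(b) = sqrt(b)*(-7 + 2*b) (j(b) = (-1 - 6 + 2*b)*sqrt(b) = (-7 + 2*b)*sqrt(b) = sqrt(b)*(-7 + 2*b))
sqrt(2635 + j(-48)) = sqrt(2635 + sqrt(-48)*(-7 + 2*(-48))) = sqrt(2635 + (4*I*sqrt(3))*(-7 - 96)) = sqrt(2635 + (4*I*sqrt(3))*(-103)) = sqrt(2635 - 412*I*sqrt(3))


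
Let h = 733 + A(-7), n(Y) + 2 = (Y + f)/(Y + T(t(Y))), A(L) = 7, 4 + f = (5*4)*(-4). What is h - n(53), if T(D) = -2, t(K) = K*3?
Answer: 37873/51 ≈ 742.61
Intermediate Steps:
t(K) = 3*K
f = -84 (f = -4 + (5*4)*(-4) = -4 + 20*(-4) = -4 - 80 = -84)
n(Y) = -2 + (-84 + Y)/(-2 + Y) (n(Y) = -2 + (Y - 84)/(Y - 2) = -2 + (-84 + Y)/(-2 + Y))
h = 740 (h = 733 + 7 = 740)
h - n(53) = 740 - (-80 - 1*53)/(-2 + 53) = 740 - (-80 - 53)/51 = 740 - (-133)/51 = 740 - 1*(-133/51) = 740 + 133/51 = 37873/51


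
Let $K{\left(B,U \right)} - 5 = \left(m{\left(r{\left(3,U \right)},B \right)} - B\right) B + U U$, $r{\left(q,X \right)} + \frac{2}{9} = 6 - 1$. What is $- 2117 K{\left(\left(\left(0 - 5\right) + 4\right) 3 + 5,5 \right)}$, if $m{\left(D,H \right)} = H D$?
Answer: $- \frac{859502}{9} \approx -95500.0$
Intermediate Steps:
$r{\left(q,X \right)} = \frac{43}{9}$ ($r{\left(q,X \right)} = - \frac{2}{9} + \left(6 - 1\right) = - \frac{2}{9} + 5 = \frac{43}{9}$)
$m{\left(D,H \right)} = D H$
$K{\left(B,U \right)} = 5 + U^{2} + \frac{34 B^{2}}{9}$ ($K{\left(B,U \right)} = 5 + \left(\left(\frac{43 B}{9} - B\right) B + U U\right) = 5 + \left(\frac{34 B}{9} B + U^{2}\right) = 5 + \left(\frac{34 B^{2}}{9} + U^{2}\right) = 5 + \left(U^{2} + \frac{34 B^{2}}{9}\right) = 5 + U^{2} + \frac{34 B^{2}}{9}$)
$- 2117 K{\left(\left(\left(0 - 5\right) + 4\right) 3 + 5,5 \right)} = - 2117 \left(5 + 5^{2} + \frac{34 \left(\left(\left(0 - 5\right) + 4\right) 3 + 5\right)^{2}}{9}\right) = - 2117 \left(5 + 25 + \frac{34 \left(\left(-5 + 4\right) 3 + 5\right)^{2}}{9}\right) = - 2117 \left(5 + 25 + \frac{34 \left(\left(-1\right) 3 + 5\right)^{2}}{9}\right) = - 2117 \left(5 + 25 + \frac{34 \left(-3 + 5\right)^{2}}{9}\right) = - 2117 \left(5 + 25 + \frac{34 \cdot 2^{2}}{9}\right) = - 2117 \left(5 + 25 + \frac{34}{9} \cdot 4\right) = - 2117 \left(5 + 25 + \frac{136}{9}\right) = \left(-2117\right) \frac{406}{9} = - \frac{859502}{9}$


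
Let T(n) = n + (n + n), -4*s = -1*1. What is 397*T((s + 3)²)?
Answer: 201279/16 ≈ 12580.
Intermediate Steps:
s = ¼ (s = -(-1)/4 = -¼*(-1) = ¼ ≈ 0.25000)
T(n) = 3*n (T(n) = n + 2*n = 3*n)
397*T((s + 3)²) = 397*(3*(¼ + 3)²) = 397*(3*(13/4)²) = 397*(3*(169/16)) = 397*(507/16) = 201279/16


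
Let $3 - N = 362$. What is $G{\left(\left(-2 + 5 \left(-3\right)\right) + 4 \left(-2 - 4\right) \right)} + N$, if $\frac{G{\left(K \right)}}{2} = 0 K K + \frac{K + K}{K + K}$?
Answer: $-357$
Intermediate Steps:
$N = -359$ ($N = 3 - 362 = -359$)
$G{\left(K \right)} = 2$ ($G{\left(K \right)} = 2 \left(0 K K + \frac{K + K}{K + K}\right) = 2 \left(0 K^{2} + \frac{2 K}{2 K}\right) = 2 \left(0 + 2 K \frac{1}{2 K}\right) = 2 \left(0 + 1\right) = 2 \cdot 1 = 2$)
$G{\left(\left(-2 + 5 \left(-3\right)\right) + 4 \left(-2 - 4\right) \right)} + N = 2 - 359 = -357$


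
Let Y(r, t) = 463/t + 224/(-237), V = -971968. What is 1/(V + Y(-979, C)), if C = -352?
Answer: -83424/81085647011 ≈ -1.0288e-6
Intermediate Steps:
Y(r, t) = -224/237 + 463/t (Y(r, t) = 463/t + 224*(-1/237) = 463/t - 224/237 = -224/237 + 463/t)
1/(V + Y(-979, C)) = 1/(-971968 + (-224/237 + 463/(-352))) = 1/(-971968 + (-224/237 + 463*(-1/352))) = 1/(-971968 + (-224/237 - 463/352)) = 1/(-971968 - 188579/83424) = 1/(-81085647011/83424) = -83424/81085647011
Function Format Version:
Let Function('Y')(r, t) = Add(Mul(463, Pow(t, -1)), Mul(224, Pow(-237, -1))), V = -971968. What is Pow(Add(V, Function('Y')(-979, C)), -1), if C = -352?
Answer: Rational(-83424, 81085647011) ≈ -1.0288e-6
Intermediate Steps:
Function('Y')(r, t) = Add(Rational(-224, 237), Mul(463, Pow(t, -1))) (Function('Y')(r, t) = Add(Mul(463, Pow(t, -1)), Mul(224, Rational(-1, 237))) = Add(Mul(463, Pow(t, -1)), Rational(-224, 237)) = Add(Rational(-224, 237), Mul(463, Pow(t, -1))))
Pow(Add(V, Function('Y')(-979, C)), -1) = Pow(Add(-971968, Add(Rational(-224, 237), Mul(463, Pow(-352, -1)))), -1) = Pow(Add(-971968, Add(Rational(-224, 237), Mul(463, Rational(-1, 352)))), -1) = Pow(Add(-971968, Add(Rational(-224, 237), Rational(-463, 352))), -1) = Pow(Add(-971968, Rational(-188579, 83424)), -1) = Pow(Rational(-81085647011, 83424), -1) = Rational(-83424, 81085647011)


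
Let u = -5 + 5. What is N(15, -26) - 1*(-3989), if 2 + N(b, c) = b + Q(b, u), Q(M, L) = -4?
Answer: 3998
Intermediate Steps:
u = 0
N(b, c) = -6 + b (N(b, c) = -2 + (b - 4) = -2 + (-4 + b) = -6 + b)
N(15, -26) - 1*(-3989) = (-6 + 15) - 1*(-3989) = 9 + 3989 = 3998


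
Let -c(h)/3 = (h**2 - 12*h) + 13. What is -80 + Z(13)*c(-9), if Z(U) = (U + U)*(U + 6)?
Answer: -299444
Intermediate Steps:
c(h) = -39 - 3*h**2 + 36*h (c(h) = -3*((h**2 - 12*h) + 13) = -3*(13 + h**2 - 12*h) = -39 - 3*h**2 + 36*h)
Z(U) = 2*U*(6 + U) (Z(U) = (2*U)*(6 + U) = 2*U*(6 + U))
-80 + Z(13)*c(-9) = -80 + (2*13*(6 + 13))*(-39 - 3*(-9)**2 + 36*(-9)) = -80 + (2*13*19)*(-39 - 3*81 - 324) = -80 + 494*(-39 - 243 - 324) = -80 + 494*(-606) = -80 - 299364 = -299444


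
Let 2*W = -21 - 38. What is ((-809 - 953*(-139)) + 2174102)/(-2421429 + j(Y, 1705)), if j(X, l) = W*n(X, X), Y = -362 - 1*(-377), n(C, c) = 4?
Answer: -2305760/2421547 ≈ -0.95218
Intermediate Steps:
W = -59/2 (W = (-21 - 38)/2 = (½)*(-59) = -59/2 ≈ -29.500)
Y = 15 (Y = -362 + 377 = 15)
j(X, l) = -118 (j(X, l) = -59/2*4 = -118)
((-809 - 953*(-139)) + 2174102)/(-2421429 + j(Y, 1705)) = ((-809 - 953*(-139)) + 2174102)/(-2421429 - 118) = ((-809 + 132467) + 2174102)/(-2421547) = (131658 + 2174102)*(-1/2421547) = 2305760*(-1/2421547) = -2305760/2421547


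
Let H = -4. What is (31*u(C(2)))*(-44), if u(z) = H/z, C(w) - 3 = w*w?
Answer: 5456/7 ≈ 779.43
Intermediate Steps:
C(w) = 3 + w² (C(w) = 3 + w*w = 3 + w²)
u(z) = -4/z
(31*u(C(2)))*(-44) = (31*(-4/(3 + 2²)))*(-44) = (31*(-4/(3 + 4)))*(-44) = (31*(-4/7))*(-44) = -124/7*(-44) = 5456/7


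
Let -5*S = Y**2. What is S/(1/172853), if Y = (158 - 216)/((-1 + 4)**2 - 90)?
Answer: -581477492/32805 ≈ -17725.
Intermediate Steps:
Y = 58/81 (Y = -58/(3**2 - 90) = -58/(9 - 90) = -58/(-81) = -58*(-1/81) = 58/81 ≈ 0.71605)
S = -3364/32805 (S = -(58/81)**2/5 = -1/5*3364/6561 = -3364/32805 ≈ -0.10255)
S/(1/172853) = -3364/(32805*(1/172853)) = -3364/(32805*1/172853) = -3364/32805*172853 = -581477492/32805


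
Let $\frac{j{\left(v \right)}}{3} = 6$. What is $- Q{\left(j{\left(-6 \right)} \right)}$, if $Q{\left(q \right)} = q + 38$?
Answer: $-56$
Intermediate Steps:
$j{\left(v \right)} = 18$ ($j{\left(v \right)} = 3 \cdot 6 = 18$)
$Q{\left(q \right)} = 38 + q$
$- Q{\left(j{\left(-6 \right)} \right)} = - (38 + 18) = \left(-1\right) 56 = -56$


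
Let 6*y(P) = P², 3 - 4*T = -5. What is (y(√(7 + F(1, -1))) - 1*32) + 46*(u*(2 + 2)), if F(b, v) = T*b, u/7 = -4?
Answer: -10365/2 ≈ -5182.5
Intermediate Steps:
u = -28 (u = 7*(-4) = -28)
T = 2 (T = ¾ - ¼*(-5) = ¾ + 5/4 = 2)
F(b, v) = 2*b
y(P) = P²/6
(y(√(7 + F(1, -1))) - 1*32) + 46*(u*(2 + 2)) = ((√(7 + 2*1))²/6 - 1*32) + 46*(-28*(2 + 2)) = ((√(7 + 2))²/6 - 32) + 46*(-28*4) = ((√9)²/6 - 32) + 46*(-112) = ((⅙)*3² - 32) - 5152 = ((⅙)*9 - 32) - 5152 = (3/2 - 32) - 5152 = -61/2 - 5152 = -10365/2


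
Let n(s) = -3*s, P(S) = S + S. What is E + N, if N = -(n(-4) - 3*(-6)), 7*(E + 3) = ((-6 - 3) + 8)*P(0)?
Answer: -33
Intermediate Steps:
P(S) = 2*S
E = -3 (E = -3 + (((-6 - 3) + 8)*(2*0))/7 = -3 + ((-9 + 8)*0)/7 = -3 + (-1*0)/7 = -3 + (1/7)*0 = -3 + 0 = -3)
N = -30 (N = -(-3*(-4) - 3*(-6)) = -(12 + 18) = -1*30 = -30)
E + N = -3 - 30 = -33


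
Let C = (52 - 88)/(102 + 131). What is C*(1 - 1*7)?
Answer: 216/233 ≈ 0.92704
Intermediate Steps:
C = -36/233 ≈ -0.15451
C*(1 - 1*7) = -36*(1 - 1*7)/233 = -36*(1 - 7)/233 = -36/233*(-6) = 216/233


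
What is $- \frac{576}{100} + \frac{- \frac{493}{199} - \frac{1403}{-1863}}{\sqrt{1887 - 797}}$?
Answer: $- \frac{144}{25} - \frac{13897 \sqrt{1090}}{8784855} \approx -5.8122$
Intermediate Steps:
$- \frac{576}{100} + \frac{- \frac{493}{199} - \frac{1403}{-1863}}{\sqrt{1887 - 797}} = \left(-576\right) \frac{1}{100} + \frac{\left(-493\right) \frac{1}{199} - - \frac{61}{81}}{\sqrt{1090}} = - \frac{144}{25} + \left(- \frac{493}{199} + \frac{61}{81}\right) \frac{\sqrt{1090}}{1090} = - \frac{144}{25} - \frac{27794 \frac{\sqrt{1090}}{1090}}{16119} = - \frac{144}{25} - \frac{13897 \sqrt{1090}}{8784855}$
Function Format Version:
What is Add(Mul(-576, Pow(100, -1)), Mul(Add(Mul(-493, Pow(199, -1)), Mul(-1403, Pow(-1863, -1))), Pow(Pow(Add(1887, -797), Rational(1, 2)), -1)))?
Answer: Add(Rational(-144, 25), Mul(Rational(-13897, 8784855), Pow(1090, Rational(1, 2)))) ≈ -5.8122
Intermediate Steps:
Add(Mul(-576, Pow(100, -1)), Mul(Add(Mul(-493, Pow(199, -1)), Mul(-1403, Pow(-1863, -1))), Pow(Pow(Add(1887, -797), Rational(1, 2)), -1))) = Add(Mul(-576, Rational(1, 100)), Mul(Add(Mul(-493, Rational(1, 199)), Mul(-1403, Rational(-1, 1863))), Pow(Pow(1090, Rational(1, 2)), -1))) = Add(Rational(-144, 25), Mul(Add(Rational(-493, 199), Rational(61, 81)), Mul(Rational(1, 1090), Pow(1090, Rational(1, 2))))) = Add(Rational(-144, 25), Mul(Rational(-27794, 16119), Mul(Rational(1, 1090), Pow(1090, Rational(1, 2))))) = Add(Rational(-144, 25), Mul(Rational(-13897, 8784855), Pow(1090, Rational(1, 2))))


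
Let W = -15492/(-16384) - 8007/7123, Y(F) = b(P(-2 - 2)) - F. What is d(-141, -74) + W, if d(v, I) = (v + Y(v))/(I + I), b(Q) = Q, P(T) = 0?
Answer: -306429/1716224 ≈ -0.17855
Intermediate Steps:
Y(F) = -F (Y(F) = 0 - F = -F)
d(v, I) = 0 (d(v, I) = (v - v)/(I + I) = 0/((2*I)) = 0*(1/(2*I)) = 0)
W = -306429/1716224 (W = -15492*(-1/16384) - 8007*1/7123 = 3873/4096 - 471/419 = -306429/1716224 ≈ -0.17855)
d(-141, -74) + W = 0 - 306429/1716224 = -306429/1716224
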